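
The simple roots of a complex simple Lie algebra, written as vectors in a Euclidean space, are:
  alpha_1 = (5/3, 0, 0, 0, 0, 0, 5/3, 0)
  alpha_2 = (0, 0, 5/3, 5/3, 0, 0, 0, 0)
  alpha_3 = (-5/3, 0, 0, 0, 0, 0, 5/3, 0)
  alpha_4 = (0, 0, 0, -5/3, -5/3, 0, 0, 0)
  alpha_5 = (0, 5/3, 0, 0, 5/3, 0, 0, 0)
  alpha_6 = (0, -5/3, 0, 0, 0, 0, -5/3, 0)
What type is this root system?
Compute the Cartan integers a_ij = 2(alpha_i, alpha_j)/(alpha_j, alpha_j); the resulting 6x6 Cartan matrix is
[[2, 0, 0, 0, 0, -1], [0, 2, 0, -1, 0, 0], [0, 0, 2, 0, 0, -1], [0, -1, 0, 2, -1, 0], [0, 0, 0, -1, 2, -1], [-1, 0, -1, 0, -1, 2]].
All simple roots have the same length, so the diagram is simply laced. The associated Dynkin diagram is a chain of 4 nodes with a fork of two nodes at one end (D_6), so the type is D_6 (the algebra so(12)).

D6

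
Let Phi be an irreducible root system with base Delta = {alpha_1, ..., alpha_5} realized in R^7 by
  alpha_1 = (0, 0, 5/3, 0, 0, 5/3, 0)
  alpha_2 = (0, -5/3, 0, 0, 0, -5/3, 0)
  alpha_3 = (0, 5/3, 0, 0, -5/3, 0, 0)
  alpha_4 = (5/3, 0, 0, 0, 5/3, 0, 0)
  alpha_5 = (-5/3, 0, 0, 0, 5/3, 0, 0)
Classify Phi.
D_5 (so(10))

Compute the Cartan integers a_ij = 2(alpha_i, alpha_j)/(alpha_j, alpha_j); the resulting 5x5 Cartan matrix is
[[2, -1, 0, 0, 0], [-1, 2, -1, 0, 0], [0, -1, 2, -1, -1], [0, 0, -1, 2, 0], [0, 0, -1, 0, 2]].
All simple roots have the same length, so the diagram is simply laced. The associated Dynkin diagram is a chain of 3 nodes with a fork of two nodes at one end (D_5), so the type is D_5 (the algebra so(10)).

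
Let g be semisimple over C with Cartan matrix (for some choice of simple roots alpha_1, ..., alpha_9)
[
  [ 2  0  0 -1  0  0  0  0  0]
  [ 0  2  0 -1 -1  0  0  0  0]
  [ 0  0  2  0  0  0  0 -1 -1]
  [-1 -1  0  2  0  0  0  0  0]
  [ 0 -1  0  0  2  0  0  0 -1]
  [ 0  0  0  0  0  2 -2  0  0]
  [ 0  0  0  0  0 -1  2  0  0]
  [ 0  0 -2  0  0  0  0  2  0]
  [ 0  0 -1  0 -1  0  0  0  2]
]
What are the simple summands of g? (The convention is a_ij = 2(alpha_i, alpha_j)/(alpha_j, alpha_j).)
The diagram associated to this matrix has two connected components: the simple roots {alpha_6, alpha_7} form a chain of 2 nodes with a double edge at one end; the terminal node there is the unique short simple root (B_2), and {alpha_1, alpha_2, alpha_3, alpha_4, alpha_5, alpha_8, alpha_9} form a chain of 7 nodes with a double edge at one end; the terminal node there is the unique long simple root (C_7). A semisimple Lie algebra decomposes uniquely as the direct sum of simple ideals, one per connected component of its Dynkin diagram, so g ≅ B_2 ⊕ C_7 (dimension 10 + 105 = 115).

B_2 ⊕ C_7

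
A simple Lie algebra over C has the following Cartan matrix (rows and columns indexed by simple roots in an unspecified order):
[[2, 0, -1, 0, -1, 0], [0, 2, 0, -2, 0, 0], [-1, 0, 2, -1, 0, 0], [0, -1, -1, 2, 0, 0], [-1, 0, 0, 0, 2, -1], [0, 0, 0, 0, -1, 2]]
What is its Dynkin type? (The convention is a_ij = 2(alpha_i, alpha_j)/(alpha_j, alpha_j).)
The matrix has rank 6 with 2's on the diagonal. Reading the off-diagonal entries as Dynkin edges (a single edge where a_ij = a_ji = -1; a double or triple edge where a_ij * a_ji = 2 or 3), the diagram is a chain of 6 nodes with a double edge at one end; the terminal node there is the unique long simple root (C_6). One simple-root ordering that puts it in standard form is (alpha_6, alpha_5, alpha_1, alpha_3, alpha_4, alpha_2). So the algebra is type C_6, i.e. sp(12).

type C_6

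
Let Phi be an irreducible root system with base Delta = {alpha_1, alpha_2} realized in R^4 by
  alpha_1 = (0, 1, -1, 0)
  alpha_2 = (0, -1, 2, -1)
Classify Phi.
G_2

Compute the Cartan integers a_ij = 2(alpha_i, alpha_j)/(alpha_j, alpha_j); the resulting 2x2 Cartan matrix is
[[2, -1], [-3, 2]].
The roots have two lengths (squared-length ratio 3:1); the short ones are alpha_{1}. The associated Dynkin diagram is two nodes joined by a triple edge (G_2), so the type is G_2.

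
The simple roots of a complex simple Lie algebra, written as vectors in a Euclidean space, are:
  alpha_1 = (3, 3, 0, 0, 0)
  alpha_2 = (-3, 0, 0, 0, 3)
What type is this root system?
type A_2

Compute the Cartan integers a_ij = 2(alpha_i, alpha_j)/(alpha_j, alpha_j); the resulting 2x2 Cartan matrix is
[[2, -1], [-1, 2]].
All simple roots have the same length, so the diagram is simply laced. The associated Dynkin diagram is a chain of 2 nodes with single edges (A_2), so the type is A_2 (the algebra sl(3)).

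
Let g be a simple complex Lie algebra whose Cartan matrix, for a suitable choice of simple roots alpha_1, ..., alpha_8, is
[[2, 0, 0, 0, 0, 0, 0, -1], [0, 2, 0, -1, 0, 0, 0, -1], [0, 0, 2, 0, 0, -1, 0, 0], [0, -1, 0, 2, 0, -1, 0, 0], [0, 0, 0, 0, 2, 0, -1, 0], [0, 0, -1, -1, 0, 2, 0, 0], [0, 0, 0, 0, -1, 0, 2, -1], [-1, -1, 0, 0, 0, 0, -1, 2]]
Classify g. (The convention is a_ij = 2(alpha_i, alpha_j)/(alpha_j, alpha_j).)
E8

The matrix has rank 8 with 2's on the diagonal. Reading the off-diagonal entries as Dynkin edges (a single edge where a_ij = a_ji = -1; a double or triple edge where a_ij * a_ji = 2 or 3), the diagram is a chain of 7 nodes with one extra node attached to the third node from one end (E_8). One simple-root ordering that puts it in standard form is (alpha_5, alpha_1, alpha_7, alpha_8, alpha_2, alpha_4, alpha_6, alpha_3). So the algebra is type E_8.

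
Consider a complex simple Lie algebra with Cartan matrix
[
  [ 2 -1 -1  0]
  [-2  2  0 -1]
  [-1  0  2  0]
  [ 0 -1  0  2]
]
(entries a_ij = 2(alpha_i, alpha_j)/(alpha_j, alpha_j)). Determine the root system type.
type F_4

The matrix has rank 4 with 2's on the diagonal. Reading the off-diagonal entries as Dynkin edges (a single edge where a_ij = a_ji = -1; a double or triple edge where a_ij * a_ji = 2 or 3), the diagram is a chain of 4 nodes with a double edge between the middle two (F_4). One simple-root ordering that puts it in standard form is (alpha_4, alpha_2, alpha_1, alpha_3). So the algebra is type F_4.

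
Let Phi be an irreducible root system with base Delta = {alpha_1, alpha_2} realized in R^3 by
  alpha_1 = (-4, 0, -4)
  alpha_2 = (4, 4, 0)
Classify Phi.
Compute the Cartan integers a_ij = 2(alpha_i, alpha_j)/(alpha_j, alpha_j); the resulting 2x2 Cartan matrix is
[[2, -1], [-1, 2]].
All simple roots have the same length, so the diagram is simply laced. The associated Dynkin diagram is a chain of 2 nodes with single edges (A_2), so the type is A_2 (the algebra sl(3)).

A_2 (sl(3))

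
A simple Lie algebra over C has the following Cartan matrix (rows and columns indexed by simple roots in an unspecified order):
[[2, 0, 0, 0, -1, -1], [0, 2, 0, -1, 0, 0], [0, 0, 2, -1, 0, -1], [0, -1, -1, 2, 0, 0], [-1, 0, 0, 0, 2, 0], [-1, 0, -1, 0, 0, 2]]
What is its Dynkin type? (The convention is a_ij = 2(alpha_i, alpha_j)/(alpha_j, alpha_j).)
A_6 (sl(7))

The matrix has rank 6 with 2's on the diagonal. Reading the off-diagonal entries as Dynkin edges (a single edge where a_ij = a_ji = -1; a double or triple edge where a_ij * a_ji = 2 or 3), the diagram is a chain of 6 nodes with single edges (A_6). One simple-root ordering that puts it in standard form is (alpha_2, alpha_4, alpha_3, alpha_6, alpha_1, alpha_5). So the algebra is type A_6, i.e. sl(7).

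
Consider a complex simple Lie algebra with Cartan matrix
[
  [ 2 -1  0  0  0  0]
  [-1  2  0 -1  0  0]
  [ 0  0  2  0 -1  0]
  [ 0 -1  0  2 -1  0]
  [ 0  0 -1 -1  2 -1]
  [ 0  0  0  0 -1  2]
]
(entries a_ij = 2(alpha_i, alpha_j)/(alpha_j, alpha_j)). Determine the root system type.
D6

The matrix has rank 6 with 2's on the diagonal. Reading the off-diagonal entries as Dynkin edges (a single edge where a_ij = a_ji = -1; a double or triple edge where a_ij * a_ji = 2 or 3), the diagram is a chain of 4 nodes with a fork of two nodes at one end (D_6). One simple-root ordering that puts it in standard form is (alpha_1, alpha_2, alpha_4, alpha_5, alpha_3, alpha_6). So the algebra is type D_6, i.e. so(12).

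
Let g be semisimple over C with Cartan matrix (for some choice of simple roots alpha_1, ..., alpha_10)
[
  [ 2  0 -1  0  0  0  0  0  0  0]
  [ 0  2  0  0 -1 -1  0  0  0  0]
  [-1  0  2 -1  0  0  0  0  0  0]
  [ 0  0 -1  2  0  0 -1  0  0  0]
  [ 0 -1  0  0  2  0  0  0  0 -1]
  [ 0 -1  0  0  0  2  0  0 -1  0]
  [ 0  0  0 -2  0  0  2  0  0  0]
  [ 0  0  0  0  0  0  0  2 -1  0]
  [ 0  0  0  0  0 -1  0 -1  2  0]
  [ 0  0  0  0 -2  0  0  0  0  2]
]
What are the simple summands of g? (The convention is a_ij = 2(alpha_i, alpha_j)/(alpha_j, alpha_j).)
C4 ⊕ C6

The diagram associated to this matrix has two connected components: the simple roots {alpha_1, alpha_3, alpha_4, alpha_7} form a chain of 4 nodes with a double edge at one end; the terminal node there is the unique long simple root (C_4), and {alpha_2, alpha_5, alpha_6, alpha_8, alpha_9, alpha_10} form a chain of 6 nodes with a double edge at one end; the terminal node there is the unique long simple root (C_6). A semisimple Lie algebra decomposes uniquely as the direct sum of simple ideals, one per connected component of its Dynkin diagram, so g ≅ C_4 ⊕ C_6 (dimension 36 + 78 = 114).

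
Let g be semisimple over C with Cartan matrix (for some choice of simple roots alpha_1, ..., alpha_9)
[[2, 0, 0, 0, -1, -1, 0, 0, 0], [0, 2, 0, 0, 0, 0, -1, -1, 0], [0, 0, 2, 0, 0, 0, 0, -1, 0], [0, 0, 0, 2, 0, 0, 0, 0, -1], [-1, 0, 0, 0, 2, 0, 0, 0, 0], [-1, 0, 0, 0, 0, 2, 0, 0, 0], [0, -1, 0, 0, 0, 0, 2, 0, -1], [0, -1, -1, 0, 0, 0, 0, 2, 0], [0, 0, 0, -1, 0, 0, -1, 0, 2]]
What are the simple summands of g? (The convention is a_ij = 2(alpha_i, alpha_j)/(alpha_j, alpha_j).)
The diagram associated to this matrix has two connected components: the simple roots {alpha_1, alpha_5, alpha_6} form a chain of 3 nodes with single edges (A_3), and {alpha_2, alpha_3, alpha_4, alpha_7, alpha_8, alpha_9} form a chain of 6 nodes with single edges (A_6). A semisimple Lie algebra decomposes uniquely as the direct sum of simple ideals, one per connected component of its Dynkin diagram, so g ≅ A_3 ⊕ A_6 (dimension 15 + 48 = 63).

A3 + A6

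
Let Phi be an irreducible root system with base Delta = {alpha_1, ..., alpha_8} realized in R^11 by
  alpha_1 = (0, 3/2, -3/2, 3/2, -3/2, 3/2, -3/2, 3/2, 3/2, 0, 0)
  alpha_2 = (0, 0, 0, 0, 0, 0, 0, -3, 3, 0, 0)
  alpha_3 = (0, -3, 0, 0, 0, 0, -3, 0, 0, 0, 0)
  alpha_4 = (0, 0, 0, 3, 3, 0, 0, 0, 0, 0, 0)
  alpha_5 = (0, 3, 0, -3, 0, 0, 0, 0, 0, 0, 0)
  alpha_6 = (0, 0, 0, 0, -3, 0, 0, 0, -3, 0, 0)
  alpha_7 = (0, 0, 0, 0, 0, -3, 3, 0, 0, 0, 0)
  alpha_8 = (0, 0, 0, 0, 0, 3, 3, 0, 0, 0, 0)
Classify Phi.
Compute the Cartan integers a_ij = 2(alpha_i, alpha_j)/(alpha_j, alpha_j); the resulting 8x8 Cartan matrix is
[[2, 0, 0, 0, 0, 0, -1, 0], [0, 2, 0, 0, 0, -1, 0, 0], [0, 0, 2, 0, -1, 0, -1, -1], [0, 0, 0, 2, -1, -1, 0, 0], [0, 0, -1, -1, 2, 0, 0, 0], [0, -1, 0, -1, 0, 2, 0, 0], [-1, 0, -1, 0, 0, 0, 2, 0], [0, 0, -1, 0, 0, 0, 0, 2]].
All simple roots have the same length, so the diagram is simply laced. The associated Dynkin diagram is a chain of 7 nodes with one extra node attached to the third node from one end (E_8), so the type is E_8.

E_8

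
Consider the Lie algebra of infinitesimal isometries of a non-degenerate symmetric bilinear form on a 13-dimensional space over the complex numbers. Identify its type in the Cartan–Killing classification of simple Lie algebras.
B6

This is so(13) with 13 odd, which has dimension 13(13-1)/2 = 78 and rank (13-1)/2 = 6. In the classification of classical Lie algebras, the orthogonal algebra so(2n+1) in an odd number of variables has type B_n; here n = 6, so the Dynkin diagram is a chain of 6 nodes with a double edge at one end; the terminal node there is the unique short simple root (B_6). Hence the type is B_6.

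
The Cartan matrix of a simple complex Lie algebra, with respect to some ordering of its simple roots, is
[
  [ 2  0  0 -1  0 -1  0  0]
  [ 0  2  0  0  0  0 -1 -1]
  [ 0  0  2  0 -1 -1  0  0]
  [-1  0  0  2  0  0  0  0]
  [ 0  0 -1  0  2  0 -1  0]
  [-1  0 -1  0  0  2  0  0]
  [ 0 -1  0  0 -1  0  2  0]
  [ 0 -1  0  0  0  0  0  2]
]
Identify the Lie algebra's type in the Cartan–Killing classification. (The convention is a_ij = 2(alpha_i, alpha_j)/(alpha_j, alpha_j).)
A_8 (sl(9))

The matrix has rank 8 with 2's on the diagonal. Reading the off-diagonal entries as Dynkin edges (a single edge where a_ij = a_ji = -1; a double or triple edge where a_ij * a_ji = 2 or 3), the diagram is a chain of 8 nodes with single edges (A_8). One simple-root ordering that puts it in standard form is (alpha_4, alpha_1, alpha_6, alpha_3, alpha_5, alpha_7, alpha_2, alpha_8). So the algebra is type A_8, i.e. sl(9).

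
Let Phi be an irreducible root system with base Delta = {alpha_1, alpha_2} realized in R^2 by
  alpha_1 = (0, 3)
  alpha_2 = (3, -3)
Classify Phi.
B_2 (so(5))

Compute the Cartan integers a_ij = 2(alpha_i, alpha_j)/(alpha_j, alpha_j); the resulting 2x2 Cartan matrix is
[[2, -1], [-2, 2]].
The roots have two lengths (squared-length ratio 2:1); the short ones are alpha_{1}. The associated Dynkin diagram is a chain of 2 nodes with a double edge at one end; the terminal node there is the unique short simple root (B_2), so the type is B_2 (the algebra so(5)).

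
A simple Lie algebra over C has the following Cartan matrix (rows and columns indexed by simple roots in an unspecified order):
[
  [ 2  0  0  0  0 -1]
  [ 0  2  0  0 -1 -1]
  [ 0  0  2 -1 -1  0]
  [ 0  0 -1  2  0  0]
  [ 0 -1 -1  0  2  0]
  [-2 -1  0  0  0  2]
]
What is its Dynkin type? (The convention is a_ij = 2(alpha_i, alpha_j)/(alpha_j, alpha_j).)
B6

The matrix has rank 6 with 2's on the diagonal. Reading the off-diagonal entries as Dynkin edges (a single edge where a_ij = a_ji = -1; a double or triple edge where a_ij * a_ji = 2 or 3), the diagram is a chain of 6 nodes with a double edge at one end; the terminal node there is the unique short simple root (B_6). One simple-root ordering that puts it in standard form is (alpha_4, alpha_3, alpha_5, alpha_2, alpha_6, alpha_1). So the algebra is type B_6, i.e. so(13).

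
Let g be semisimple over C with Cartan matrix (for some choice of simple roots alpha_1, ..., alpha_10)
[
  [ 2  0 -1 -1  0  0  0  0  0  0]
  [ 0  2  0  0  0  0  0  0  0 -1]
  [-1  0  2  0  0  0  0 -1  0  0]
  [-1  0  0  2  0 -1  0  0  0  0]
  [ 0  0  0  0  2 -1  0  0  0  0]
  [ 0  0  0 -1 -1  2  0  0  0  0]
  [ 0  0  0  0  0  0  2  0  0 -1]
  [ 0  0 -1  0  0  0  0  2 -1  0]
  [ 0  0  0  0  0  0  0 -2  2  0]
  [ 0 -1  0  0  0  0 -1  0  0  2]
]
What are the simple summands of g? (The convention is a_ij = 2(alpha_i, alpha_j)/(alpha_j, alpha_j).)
The diagram associated to this matrix has two connected components: the simple roots {alpha_2, alpha_7, alpha_10} form a chain of 3 nodes with single edges (A_3), and {alpha_1, alpha_3, alpha_4, alpha_5, alpha_6, alpha_8, alpha_9} form a chain of 7 nodes with a double edge at one end; the terminal node there is the unique long simple root (C_7). A semisimple Lie algebra decomposes uniquely as the direct sum of simple ideals, one per connected component of its Dynkin diagram, so g ≅ A_3 ⊕ C_7 (dimension 15 + 105 = 120).

type A_3 + type C_7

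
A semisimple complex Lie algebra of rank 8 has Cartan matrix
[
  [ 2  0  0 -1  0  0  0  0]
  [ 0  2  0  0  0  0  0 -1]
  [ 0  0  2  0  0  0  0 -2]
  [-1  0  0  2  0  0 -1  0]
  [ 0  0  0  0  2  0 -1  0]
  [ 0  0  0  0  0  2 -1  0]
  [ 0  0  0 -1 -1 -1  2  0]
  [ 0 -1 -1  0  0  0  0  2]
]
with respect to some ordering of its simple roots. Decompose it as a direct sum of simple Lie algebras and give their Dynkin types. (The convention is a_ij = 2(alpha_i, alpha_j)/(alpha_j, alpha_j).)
The diagram associated to this matrix has two connected components: the simple roots {alpha_2, alpha_3, alpha_8} form a chain of 3 nodes with a double edge at one end; the terminal node there is the unique long simple root (C_3), and {alpha_1, alpha_4, alpha_5, alpha_6, alpha_7} form a chain of 3 nodes with a fork of two nodes at one end (D_5). A semisimple Lie algebra decomposes uniquely as the direct sum of simple ideals, one per connected component of its Dynkin diagram, so g ≅ C_3 ⊕ D_5 (dimension 21 + 45 = 66).

C3 ⊕ D5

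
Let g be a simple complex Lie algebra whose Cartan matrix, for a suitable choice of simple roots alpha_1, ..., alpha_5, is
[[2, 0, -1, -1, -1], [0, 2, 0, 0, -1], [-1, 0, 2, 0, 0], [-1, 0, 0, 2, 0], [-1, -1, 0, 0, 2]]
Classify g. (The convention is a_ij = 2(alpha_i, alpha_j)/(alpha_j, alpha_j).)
The matrix has rank 5 with 2's on the diagonal. Reading the off-diagonal entries as Dynkin edges (a single edge where a_ij = a_ji = -1; a double or triple edge where a_ij * a_ji = 2 or 3), the diagram is a chain of 3 nodes with a fork of two nodes at one end (D_5). One simple-root ordering that puts it in standard form is (alpha_2, alpha_5, alpha_1, alpha_3, alpha_4). So the algebra is type D_5, i.e. so(10).

type D_5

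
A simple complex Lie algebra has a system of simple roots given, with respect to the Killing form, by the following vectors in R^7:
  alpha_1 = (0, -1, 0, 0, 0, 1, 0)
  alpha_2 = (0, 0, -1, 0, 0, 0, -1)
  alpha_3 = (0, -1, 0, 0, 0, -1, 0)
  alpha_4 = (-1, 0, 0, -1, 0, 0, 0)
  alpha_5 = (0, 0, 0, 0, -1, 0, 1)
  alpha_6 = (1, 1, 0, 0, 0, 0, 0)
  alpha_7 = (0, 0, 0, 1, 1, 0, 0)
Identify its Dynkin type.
D_7 (so(14))

Compute the Cartan integers a_ij = 2(alpha_i, alpha_j)/(alpha_j, alpha_j); the resulting 7x7 Cartan matrix is
[[2, 0, 0, 0, 0, -1, 0], [0, 2, 0, 0, -1, 0, 0], [0, 0, 2, 0, 0, -1, 0], [0, 0, 0, 2, 0, -1, -1], [0, -1, 0, 0, 2, 0, -1], [-1, 0, -1, -1, 0, 2, 0], [0, 0, 0, -1, -1, 0, 2]].
All simple roots have the same length, so the diagram is simply laced. The associated Dynkin diagram is a chain of 5 nodes with a fork of two nodes at one end (D_7), so the type is D_7 (the algebra so(14)).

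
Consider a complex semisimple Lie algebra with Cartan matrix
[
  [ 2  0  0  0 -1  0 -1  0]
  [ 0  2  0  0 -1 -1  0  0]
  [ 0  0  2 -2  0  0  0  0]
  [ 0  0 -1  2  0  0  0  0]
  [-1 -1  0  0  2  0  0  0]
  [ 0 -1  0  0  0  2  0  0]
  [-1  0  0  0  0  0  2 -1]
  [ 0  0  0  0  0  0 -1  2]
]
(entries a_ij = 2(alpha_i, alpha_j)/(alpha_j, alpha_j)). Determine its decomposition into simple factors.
type A_6 ⊕ type B_2

The diagram associated to this matrix has two connected components: the simple roots {alpha_1, alpha_2, alpha_5, alpha_6, alpha_7, alpha_8} form a chain of 6 nodes with single edges (A_6), and {alpha_3, alpha_4} form a chain of 2 nodes with a double edge at one end; the terminal node there is the unique short simple root (B_2). A semisimple Lie algebra decomposes uniquely as the direct sum of simple ideals, one per connected component of its Dynkin diagram, so g ≅ A_6 ⊕ B_2 (dimension 48 + 10 = 58).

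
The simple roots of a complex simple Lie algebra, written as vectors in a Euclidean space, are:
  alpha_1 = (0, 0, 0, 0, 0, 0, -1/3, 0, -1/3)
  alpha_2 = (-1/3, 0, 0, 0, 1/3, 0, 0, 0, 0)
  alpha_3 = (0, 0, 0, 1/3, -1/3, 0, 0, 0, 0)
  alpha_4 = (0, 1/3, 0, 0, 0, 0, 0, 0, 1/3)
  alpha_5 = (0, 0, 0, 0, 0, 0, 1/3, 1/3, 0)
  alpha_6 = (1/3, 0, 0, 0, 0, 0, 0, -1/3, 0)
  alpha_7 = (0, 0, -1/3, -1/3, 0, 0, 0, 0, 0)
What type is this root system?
A_7

Compute the Cartan integers a_ij = 2(alpha_i, alpha_j)/(alpha_j, alpha_j); the resulting 7x7 Cartan matrix is
[[2, 0, 0, -1, -1, 0, 0], [0, 2, -1, 0, 0, -1, 0], [0, -1, 2, 0, 0, 0, -1], [-1, 0, 0, 2, 0, 0, 0], [-1, 0, 0, 0, 2, -1, 0], [0, -1, 0, 0, -1, 2, 0], [0, 0, -1, 0, 0, 0, 2]].
All simple roots have the same length, so the diagram is simply laced. The associated Dynkin diagram is a chain of 7 nodes with single edges (A_7), so the type is A_7 (the algebra sl(8)).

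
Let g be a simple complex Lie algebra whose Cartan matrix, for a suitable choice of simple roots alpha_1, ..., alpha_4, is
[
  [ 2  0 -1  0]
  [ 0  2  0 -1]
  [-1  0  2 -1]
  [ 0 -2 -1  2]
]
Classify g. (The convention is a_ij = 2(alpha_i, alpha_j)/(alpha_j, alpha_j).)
type B_4

The matrix has rank 4 with 2's on the diagonal. Reading the off-diagonal entries as Dynkin edges (a single edge where a_ij = a_ji = -1; a double or triple edge where a_ij * a_ji = 2 or 3), the diagram is a chain of 4 nodes with a double edge at one end; the terminal node there is the unique short simple root (B_4). One simple-root ordering that puts it in standard form is (alpha_1, alpha_3, alpha_4, alpha_2). So the algebra is type B_4, i.e. so(9).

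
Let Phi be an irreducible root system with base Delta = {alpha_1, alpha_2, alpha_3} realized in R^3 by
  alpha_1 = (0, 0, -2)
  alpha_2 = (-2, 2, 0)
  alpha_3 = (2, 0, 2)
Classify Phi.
B_3

Compute the Cartan integers a_ij = 2(alpha_i, alpha_j)/(alpha_j, alpha_j); the resulting 3x3 Cartan matrix is
[[2, 0, -1], [0, 2, -1], [-2, -1, 2]].
The roots have two lengths (squared-length ratio 2:1); the short ones are alpha_{1}. The associated Dynkin diagram is a chain of 3 nodes with a double edge at one end; the terminal node there is the unique short simple root (B_3), so the type is B_3 (the algebra so(7)).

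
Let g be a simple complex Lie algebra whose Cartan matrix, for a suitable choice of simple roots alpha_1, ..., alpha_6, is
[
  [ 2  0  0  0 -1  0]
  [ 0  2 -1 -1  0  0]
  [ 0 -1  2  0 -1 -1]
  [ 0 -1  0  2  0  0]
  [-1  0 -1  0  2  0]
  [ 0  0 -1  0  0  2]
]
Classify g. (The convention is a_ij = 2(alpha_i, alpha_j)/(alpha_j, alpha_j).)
The matrix has rank 6 with 2's on the diagonal. Reading the off-diagonal entries as Dynkin edges (a single edge where a_ij = a_ji = -1; a double or triple edge where a_ij * a_ji = 2 or 3), the diagram is a chain of 5 nodes with one extra node attached to the third node from one end (E_6). One simple-root ordering that puts it in standard form is (alpha_4, alpha_6, alpha_2, alpha_3, alpha_5, alpha_1). So the algebra is type E_6.

E_6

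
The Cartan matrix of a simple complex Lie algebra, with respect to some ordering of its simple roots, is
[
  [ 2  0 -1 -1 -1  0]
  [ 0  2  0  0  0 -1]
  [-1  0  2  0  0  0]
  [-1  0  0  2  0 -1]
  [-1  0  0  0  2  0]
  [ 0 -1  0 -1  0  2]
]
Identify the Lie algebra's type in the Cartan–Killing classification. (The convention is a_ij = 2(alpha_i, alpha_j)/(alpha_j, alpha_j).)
D6

The matrix has rank 6 with 2's on the diagonal. Reading the off-diagonal entries as Dynkin edges (a single edge where a_ij = a_ji = -1; a double or triple edge where a_ij * a_ji = 2 or 3), the diagram is a chain of 4 nodes with a fork of two nodes at one end (D_6). One simple-root ordering that puts it in standard form is (alpha_2, alpha_6, alpha_4, alpha_1, alpha_5, alpha_3). So the algebra is type D_6, i.e. so(12).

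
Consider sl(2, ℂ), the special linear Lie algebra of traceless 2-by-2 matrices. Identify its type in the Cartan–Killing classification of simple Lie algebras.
A1

This is sl(2), which has dimension 2^2 - 1 = 3 and rank 2 - 1 = 1 (a Cartan subalgebra is the diagonal traceless matrices). In the classification of classical Lie algebras, the special linear algebra sl(n+1) has type A_n; here n = 1, so the Dynkin diagram is a chain of 1 nodes with single edges (A_1). Hence the type is A_1.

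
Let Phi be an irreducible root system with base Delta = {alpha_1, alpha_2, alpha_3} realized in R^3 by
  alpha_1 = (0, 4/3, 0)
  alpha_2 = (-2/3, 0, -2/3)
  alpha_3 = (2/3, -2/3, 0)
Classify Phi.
Compute the Cartan integers a_ij = 2(alpha_i, alpha_j)/(alpha_j, alpha_j); the resulting 3x3 Cartan matrix is
[[2, 0, -2], [0, 2, -1], [-1, -1, 2]].
The roots have two lengths (squared-length ratio 2:1); the short ones are alpha_{2,3}. The associated Dynkin diagram is a chain of 3 nodes with a double edge at one end; the terminal node there is the unique long simple root (C_3), so the type is C_3 (the algebra sp(6)).

C_3 (sp(6))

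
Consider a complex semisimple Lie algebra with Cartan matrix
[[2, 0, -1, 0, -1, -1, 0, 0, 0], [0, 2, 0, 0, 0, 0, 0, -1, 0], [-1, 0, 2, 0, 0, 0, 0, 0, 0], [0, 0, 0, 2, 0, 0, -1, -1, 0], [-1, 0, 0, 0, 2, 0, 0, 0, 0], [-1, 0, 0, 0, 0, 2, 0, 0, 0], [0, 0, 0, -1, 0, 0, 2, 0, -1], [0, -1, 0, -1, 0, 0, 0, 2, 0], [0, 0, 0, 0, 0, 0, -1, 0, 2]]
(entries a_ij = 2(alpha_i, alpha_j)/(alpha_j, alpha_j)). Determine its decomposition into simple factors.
A_5 + D_4

The diagram associated to this matrix has two connected components: the simple roots {alpha_2, alpha_4, alpha_7, alpha_8, alpha_9} form a chain of 5 nodes with single edges (A_5), and {alpha_1, alpha_3, alpha_5, alpha_6} form a chain of 2 nodes with a fork of two nodes at one end (D_4). A semisimple Lie algebra decomposes uniquely as the direct sum of simple ideals, one per connected component of its Dynkin diagram, so g ≅ A_5 ⊕ D_4 (dimension 35 + 28 = 63).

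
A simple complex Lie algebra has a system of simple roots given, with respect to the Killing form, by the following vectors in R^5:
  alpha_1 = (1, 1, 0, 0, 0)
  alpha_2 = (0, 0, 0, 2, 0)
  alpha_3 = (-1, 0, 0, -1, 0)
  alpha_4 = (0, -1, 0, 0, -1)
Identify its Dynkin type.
type C_4

Compute the Cartan integers a_ij = 2(alpha_i, alpha_j)/(alpha_j, alpha_j); the resulting 4x4 Cartan matrix is
[[2, 0, -1, -1], [0, 2, -2, 0], [-1, -1, 2, 0], [-1, 0, 0, 2]].
The roots have two lengths (squared-length ratio 2:1); the short ones are alpha_{1,3,4}. The associated Dynkin diagram is a chain of 4 nodes with a double edge at one end; the terminal node there is the unique long simple root (C_4), so the type is C_4 (the algebra sp(8)).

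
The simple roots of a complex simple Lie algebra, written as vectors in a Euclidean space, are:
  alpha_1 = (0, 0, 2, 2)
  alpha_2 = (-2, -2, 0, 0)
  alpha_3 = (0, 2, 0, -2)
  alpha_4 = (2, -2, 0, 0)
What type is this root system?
Compute the Cartan integers a_ij = 2(alpha_i, alpha_j)/(alpha_j, alpha_j); the resulting 4x4 Cartan matrix is
[[2, 0, -1, 0], [0, 2, -1, 0], [-1, -1, 2, -1], [0, 0, -1, 2]].
All simple roots have the same length, so the diagram is simply laced. The associated Dynkin diagram is a chain of 2 nodes with a fork of two nodes at one end (D_4), so the type is D_4 (the algebra so(8)).

D4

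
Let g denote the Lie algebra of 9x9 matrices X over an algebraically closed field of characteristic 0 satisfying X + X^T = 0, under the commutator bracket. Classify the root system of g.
This is so(9) with 9 odd, which has dimension 9(9-1)/2 = 36 and rank (9-1)/2 = 4. In the classification of classical Lie algebras, the orthogonal algebra so(2n+1) in an odd number of variables has type B_n; here n = 4, so the Dynkin diagram is a chain of 4 nodes with a double edge at one end; the terminal node there is the unique short simple root (B_4). Hence the type is B_4.

type B_4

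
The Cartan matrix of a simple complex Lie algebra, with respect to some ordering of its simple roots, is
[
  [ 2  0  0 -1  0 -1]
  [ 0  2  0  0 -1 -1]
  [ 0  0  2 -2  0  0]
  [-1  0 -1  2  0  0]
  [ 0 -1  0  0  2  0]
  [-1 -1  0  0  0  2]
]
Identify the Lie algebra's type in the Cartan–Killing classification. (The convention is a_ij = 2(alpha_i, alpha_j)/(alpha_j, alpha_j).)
C_6 (sp(12))

The matrix has rank 6 with 2's on the diagonal. Reading the off-diagonal entries as Dynkin edges (a single edge where a_ij = a_ji = -1; a double or triple edge where a_ij * a_ji = 2 or 3), the diagram is a chain of 6 nodes with a double edge at one end; the terminal node there is the unique long simple root (C_6). One simple-root ordering that puts it in standard form is (alpha_5, alpha_2, alpha_6, alpha_1, alpha_4, alpha_3). So the algebra is type C_6, i.e. sp(12).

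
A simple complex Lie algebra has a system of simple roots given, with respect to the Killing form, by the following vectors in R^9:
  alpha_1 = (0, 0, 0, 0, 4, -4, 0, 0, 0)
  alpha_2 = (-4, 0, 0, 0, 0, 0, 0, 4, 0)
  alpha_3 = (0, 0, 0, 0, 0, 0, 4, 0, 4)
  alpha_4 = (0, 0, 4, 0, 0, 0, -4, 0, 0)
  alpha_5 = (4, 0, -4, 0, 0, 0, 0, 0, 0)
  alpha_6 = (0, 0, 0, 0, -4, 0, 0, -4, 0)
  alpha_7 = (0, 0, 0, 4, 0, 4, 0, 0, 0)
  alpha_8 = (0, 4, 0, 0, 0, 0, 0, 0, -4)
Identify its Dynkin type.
type A_8

Compute the Cartan integers a_ij = 2(alpha_i, alpha_j)/(alpha_j, alpha_j); the resulting 8x8 Cartan matrix is
[[2, 0, 0, 0, 0, -1, -1, 0], [0, 2, 0, 0, -1, -1, 0, 0], [0, 0, 2, -1, 0, 0, 0, -1], [0, 0, -1, 2, -1, 0, 0, 0], [0, -1, 0, -1, 2, 0, 0, 0], [-1, -1, 0, 0, 0, 2, 0, 0], [-1, 0, 0, 0, 0, 0, 2, 0], [0, 0, -1, 0, 0, 0, 0, 2]].
All simple roots have the same length, so the diagram is simply laced. The associated Dynkin diagram is a chain of 8 nodes with single edges (A_8), so the type is A_8 (the algebra sl(9)).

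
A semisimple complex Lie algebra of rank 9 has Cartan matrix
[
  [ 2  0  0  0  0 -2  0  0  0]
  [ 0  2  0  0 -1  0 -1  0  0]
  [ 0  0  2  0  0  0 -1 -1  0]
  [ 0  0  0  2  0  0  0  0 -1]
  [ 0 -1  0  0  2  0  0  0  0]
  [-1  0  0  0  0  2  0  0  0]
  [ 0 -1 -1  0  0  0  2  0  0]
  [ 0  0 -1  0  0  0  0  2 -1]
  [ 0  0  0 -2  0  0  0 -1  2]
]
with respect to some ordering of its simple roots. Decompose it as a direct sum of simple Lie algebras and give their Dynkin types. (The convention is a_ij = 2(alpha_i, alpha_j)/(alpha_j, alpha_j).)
The diagram associated to this matrix has two connected components: the simple roots {alpha_1, alpha_6} form a chain of 2 nodes with a double edge at one end; the terminal node there is the unique short simple root (B_2), and {alpha_2, alpha_3, alpha_4, alpha_5, alpha_7, alpha_8, alpha_9} form a chain of 7 nodes with a double edge at one end; the terminal node there is the unique short simple root (B_7). A semisimple Lie algebra decomposes uniquely as the direct sum of simple ideals, one per connected component of its Dynkin diagram, so g ≅ B_2 ⊕ B_7 (dimension 10 + 105 = 115).

B_2 ⊕ B_7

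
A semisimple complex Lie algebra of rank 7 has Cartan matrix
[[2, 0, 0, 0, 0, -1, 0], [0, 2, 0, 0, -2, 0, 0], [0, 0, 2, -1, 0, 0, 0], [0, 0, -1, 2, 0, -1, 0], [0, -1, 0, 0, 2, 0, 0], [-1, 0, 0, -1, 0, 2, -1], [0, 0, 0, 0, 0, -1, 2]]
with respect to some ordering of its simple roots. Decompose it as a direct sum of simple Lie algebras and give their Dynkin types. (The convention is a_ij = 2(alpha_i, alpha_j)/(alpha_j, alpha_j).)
The diagram associated to this matrix has two connected components: the simple roots {alpha_2, alpha_5} form a chain of 2 nodes with a double edge at one end; the terminal node there is the unique short simple root (B_2), and {alpha_1, alpha_3, alpha_4, alpha_6, alpha_7} form a chain of 3 nodes with a fork of two nodes at one end (D_5). A semisimple Lie algebra decomposes uniquely as the direct sum of simple ideals, one per connected component of its Dynkin diagram, so g ≅ B_2 ⊕ D_5 (dimension 10 + 45 = 55).

B_2 (so(5)) + D_5 (so(10))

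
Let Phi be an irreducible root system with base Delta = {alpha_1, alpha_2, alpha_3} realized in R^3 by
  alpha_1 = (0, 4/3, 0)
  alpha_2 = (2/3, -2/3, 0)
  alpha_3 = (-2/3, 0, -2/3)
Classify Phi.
Compute the Cartan integers a_ij = 2(alpha_i, alpha_j)/(alpha_j, alpha_j); the resulting 3x3 Cartan matrix is
[[2, -2, 0], [-1, 2, -1], [0, -1, 2]].
The roots have two lengths (squared-length ratio 2:1); the short ones are alpha_{2,3}. The associated Dynkin diagram is a chain of 3 nodes with a double edge at one end; the terminal node there is the unique long simple root (C_3), so the type is C_3 (the algebra sp(6)).

type C_3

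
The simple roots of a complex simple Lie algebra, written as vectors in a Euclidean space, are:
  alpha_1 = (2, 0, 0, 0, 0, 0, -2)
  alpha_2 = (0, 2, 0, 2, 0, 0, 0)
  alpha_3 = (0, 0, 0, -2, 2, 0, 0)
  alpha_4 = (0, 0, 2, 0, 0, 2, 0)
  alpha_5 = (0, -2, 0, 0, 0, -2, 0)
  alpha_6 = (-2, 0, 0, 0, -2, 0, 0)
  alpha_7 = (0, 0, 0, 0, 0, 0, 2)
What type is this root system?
B7

Compute the Cartan integers a_ij = 2(alpha_i, alpha_j)/(alpha_j, alpha_j); the resulting 7x7 Cartan matrix is
[[2, 0, 0, 0, 0, -1, -2], [0, 2, -1, 0, -1, 0, 0], [0, -1, 2, 0, 0, -1, 0], [0, 0, 0, 2, -1, 0, 0], [0, -1, 0, -1, 2, 0, 0], [-1, 0, -1, 0, 0, 2, 0], [-1, 0, 0, 0, 0, 0, 2]].
The roots have two lengths (squared-length ratio 2:1); the short ones are alpha_{7}. The associated Dynkin diagram is a chain of 7 nodes with a double edge at one end; the terminal node there is the unique short simple root (B_7), so the type is B_7 (the algebra so(15)).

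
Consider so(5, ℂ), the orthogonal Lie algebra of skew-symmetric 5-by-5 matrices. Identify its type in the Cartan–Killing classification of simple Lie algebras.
This is so(5) with 5 odd, which has dimension 5(5-1)/2 = 10 and rank (5-1)/2 = 2. In the classification of classical Lie algebras, the orthogonal algebra so(2n+1) in an odd number of variables has type B_n; here n = 2, so the Dynkin diagram is a chain of 2 nodes with a double edge at one end; the terminal node there is the unique short simple root (B_2). Hence the type is B_2.

B2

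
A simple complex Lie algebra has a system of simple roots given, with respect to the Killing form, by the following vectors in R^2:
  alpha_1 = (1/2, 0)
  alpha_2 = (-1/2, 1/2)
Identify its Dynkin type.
Compute the Cartan integers a_ij = 2(alpha_i, alpha_j)/(alpha_j, alpha_j); the resulting 2x2 Cartan matrix is
[[2, -1], [-2, 2]].
The roots have two lengths (squared-length ratio 2:1); the short ones are alpha_{1}. The associated Dynkin diagram is a chain of 2 nodes with a double edge at one end; the terminal node there is the unique short simple root (B_2), so the type is B_2 (the algebra so(5)).

B2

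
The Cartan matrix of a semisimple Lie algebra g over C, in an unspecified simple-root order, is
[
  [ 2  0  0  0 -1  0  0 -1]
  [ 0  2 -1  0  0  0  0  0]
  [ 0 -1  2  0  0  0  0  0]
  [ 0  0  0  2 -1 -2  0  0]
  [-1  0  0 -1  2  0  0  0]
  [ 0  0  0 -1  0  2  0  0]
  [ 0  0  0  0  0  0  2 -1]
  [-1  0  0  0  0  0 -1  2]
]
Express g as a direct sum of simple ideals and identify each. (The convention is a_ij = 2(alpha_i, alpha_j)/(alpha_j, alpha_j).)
A_2 (sl(3)) ⊕ B_6 (so(13))

The diagram associated to this matrix has two connected components: the simple roots {alpha_2, alpha_3} form a chain of 2 nodes with single edges (A_2), and {alpha_1, alpha_4, alpha_5, alpha_6, alpha_7, alpha_8} form a chain of 6 nodes with a double edge at one end; the terminal node there is the unique short simple root (B_6). A semisimple Lie algebra decomposes uniquely as the direct sum of simple ideals, one per connected component of its Dynkin diagram, so g ≅ A_2 ⊕ B_6 (dimension 8 + 78 = 86).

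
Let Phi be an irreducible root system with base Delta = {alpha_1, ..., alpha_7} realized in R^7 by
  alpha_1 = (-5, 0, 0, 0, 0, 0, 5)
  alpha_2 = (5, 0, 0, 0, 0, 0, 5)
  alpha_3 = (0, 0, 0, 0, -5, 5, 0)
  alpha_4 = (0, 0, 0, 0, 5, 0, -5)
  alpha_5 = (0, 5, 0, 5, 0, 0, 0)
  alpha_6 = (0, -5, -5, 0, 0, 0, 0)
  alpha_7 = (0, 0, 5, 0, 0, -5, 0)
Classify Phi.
Compute the Cartan integers a_ij = 2(alpha_i, alpha_j)/(alpha_j, alpha_j); the resulting 7x7 Cartan matrix is
[[2, 0, 0, -1, 0, 0, 0], [0, 2, 0, -1, 0, 0, 0], [0, 0, 2, -1, 0, 0, -1], [-1, -1, -1, 2, 0, 0, 0], [0, 0, 0, 0, 2, -1, 0], [0, 0, 0, 0, -1, 2, -1], [0, 0, -1, 0, 0, -1, 2]].
All simple roots have the same length, so the diagram is simply laced. The associated Dynkin diagram is a chain of 5 nodes with a fork of two nodes at one end (D_7), so the type is D_7 (the algebra so(14)).

D_7 (so(14))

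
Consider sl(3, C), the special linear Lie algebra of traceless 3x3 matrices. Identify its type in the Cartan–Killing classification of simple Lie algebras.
A_2

This is sl(3), which has dimension 3^2 - 1 = 8 and rank 3 - 1 = 2 (a Cartan subalgebra is the diagonal traceless matrices). In the classification of classical Lie algebras, the special linear algebra sl(n+1) has type A_n; here n = 2, so the Dynkin diagram is a chain of 2 nodes with single edges (A_2). Hence the type is A_2.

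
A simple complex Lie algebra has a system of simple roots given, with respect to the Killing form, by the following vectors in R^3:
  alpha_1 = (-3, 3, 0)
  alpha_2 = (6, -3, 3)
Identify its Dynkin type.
G2

Compute the Cartan integers a_ij = 2(alpha_i, alpha_j)/(alpha_j, alpha_j); the resulting 2x2 Cartan matrix is
[[2, -1], [-3, 2]].
The roots have two lengths (squared-length ratio 3:1); the short ones are alpha_{1}. The associated Dynkin diagram is two nodes joined by a triple edge (G_2), so the type is G_2.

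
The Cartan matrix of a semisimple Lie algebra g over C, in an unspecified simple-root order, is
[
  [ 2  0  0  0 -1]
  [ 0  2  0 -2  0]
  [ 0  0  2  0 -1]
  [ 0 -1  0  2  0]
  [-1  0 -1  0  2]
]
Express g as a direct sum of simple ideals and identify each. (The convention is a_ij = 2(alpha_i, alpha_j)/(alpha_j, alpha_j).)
The diagram associated to this matrix has two connected components: the simple roots {alpha_1, alpha_3, alpha_5} form a chain of 3 nodes with single edges (A_3), and {alpha_2, alpha_4} form a chain of 2 nodes with a double edge at one end; the terminal node there is the unique short simple root (B_2). A semisimple Lie algebra decomposes uniquely as the direct sum of simple ideals, one per connected component of its Dynkin diagram, so g ≅ A_3 ⊕ B_2 (dimension 15 + 10 = 25).

type A_3 ⊕ type B_2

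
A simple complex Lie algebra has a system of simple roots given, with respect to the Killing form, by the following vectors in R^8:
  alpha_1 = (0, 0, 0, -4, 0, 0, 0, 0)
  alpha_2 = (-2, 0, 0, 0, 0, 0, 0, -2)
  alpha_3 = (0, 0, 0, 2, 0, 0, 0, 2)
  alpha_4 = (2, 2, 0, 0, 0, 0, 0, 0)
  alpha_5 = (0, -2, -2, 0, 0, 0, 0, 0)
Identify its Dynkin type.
type C_5

Compute the Cartan integers a_ij = 2(alpha_i, alpha_j)/(alpha_j, alpha_j); the resulting 5x5 Cartan matrix is
[[2, 0, -2, 0, 0], [0, 2, -1, -1, 0], [-1, -1, 2, 0, 0], [0, -1, 0, 2, -1], [0, 0, 0, -1, 2]].
The roots have two lengths (squared-length ratio 2:1); the short ones are alpha_{2,3,4,5}. The associated Dynkin diagram is a chain of 5 nodes with a double edge at one end; the terminal node there is the unique long simple root (C_5), so the type is C_5 (the algebra sp(10)).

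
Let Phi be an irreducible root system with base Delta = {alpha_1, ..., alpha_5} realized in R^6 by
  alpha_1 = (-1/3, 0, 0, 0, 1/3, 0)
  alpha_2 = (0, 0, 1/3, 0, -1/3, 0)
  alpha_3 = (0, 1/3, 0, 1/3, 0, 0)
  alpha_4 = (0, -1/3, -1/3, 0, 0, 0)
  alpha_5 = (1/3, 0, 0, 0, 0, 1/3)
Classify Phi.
A_5 (sl(6))

Compute the Cartan integers a_ij = 2(alpha_i, alpha_j)/(alpha_j, alpha_j); the resulting 5x5 Cartan matrix is
[[2, -1, 0, 0, -1], [-1, 2, 0, -1, 0], [0, 0, 2, -1, 0], [0, -1, -1, 2, 0], [-1, 0, 0, 0, 2]].
All simple roots have the same length, so the diagram is simply laced. The associated Dynkin diagram is a chain of 5 nodes with single edges (A_5), so the type is A_5 (the algebra sl(6)).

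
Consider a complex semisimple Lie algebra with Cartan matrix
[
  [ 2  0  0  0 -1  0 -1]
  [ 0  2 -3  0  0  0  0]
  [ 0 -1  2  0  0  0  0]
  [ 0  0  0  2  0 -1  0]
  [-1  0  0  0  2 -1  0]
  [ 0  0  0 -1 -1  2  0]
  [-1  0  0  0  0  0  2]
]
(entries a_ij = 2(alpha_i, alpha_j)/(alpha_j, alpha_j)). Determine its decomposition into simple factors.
A5 ⊕ G2

The diagram associated to this matrix has two connected components: the simple roots {alpha_1, alpha_4, alpha_5, alpha_6, alpha_7} form a chain of 5 nodes with single edges (A_5), and {alpha_2, alpha_3} form two nodes joined by a triple edge (G_2). A semisimple Lie algebra decomposes uniquely as the direct sum of simple ideals, one per connected component of its Dynkin diagram, so g ≅ A_5 ⊕ G_2 (dimension 35 + 14 = 49).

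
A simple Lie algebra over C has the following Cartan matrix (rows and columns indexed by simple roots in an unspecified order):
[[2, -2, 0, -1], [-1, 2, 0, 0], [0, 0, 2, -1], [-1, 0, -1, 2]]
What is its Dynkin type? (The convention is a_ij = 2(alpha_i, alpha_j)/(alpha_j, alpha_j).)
type B_4

The matrix has rank 4 with 2's on the diagonal. Reading the off-diagonal entries as Dynkin edges (a single edge where a_ij = a_ji = -1; a double or triple edge where a_ij * a_ji = 2 or 3), the diagram is a chain of 4 nodes with a double edge at one end; the terminal node there is the unique short simple root (B_4). One simple-root ordering that puts it in standard form is (alpha_3, alpha_4, alpha_1, alpha_2). So the algebra is type B_4, i.e. so(9).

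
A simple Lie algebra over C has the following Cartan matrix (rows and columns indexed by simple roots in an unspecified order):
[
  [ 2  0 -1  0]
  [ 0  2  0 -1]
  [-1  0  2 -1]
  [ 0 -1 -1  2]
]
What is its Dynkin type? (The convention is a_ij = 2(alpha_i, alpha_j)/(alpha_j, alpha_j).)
A4

The matrix has rank 4 with 2's on the diagonal. Reading the off-diagonal entries as Dynkin edges (a single edge where a_ij = a_ji = -1; a double or triple edge where a_ij * a_ji = 2 or 3), the diagram is a chain of 4 nodes with single edges (A_4). One simple-root ordering that puts it in standard form is (alpha_1, alpha_3, alpha_4, alpha_2). So the algebra is type A_4, i.e. sl(5).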